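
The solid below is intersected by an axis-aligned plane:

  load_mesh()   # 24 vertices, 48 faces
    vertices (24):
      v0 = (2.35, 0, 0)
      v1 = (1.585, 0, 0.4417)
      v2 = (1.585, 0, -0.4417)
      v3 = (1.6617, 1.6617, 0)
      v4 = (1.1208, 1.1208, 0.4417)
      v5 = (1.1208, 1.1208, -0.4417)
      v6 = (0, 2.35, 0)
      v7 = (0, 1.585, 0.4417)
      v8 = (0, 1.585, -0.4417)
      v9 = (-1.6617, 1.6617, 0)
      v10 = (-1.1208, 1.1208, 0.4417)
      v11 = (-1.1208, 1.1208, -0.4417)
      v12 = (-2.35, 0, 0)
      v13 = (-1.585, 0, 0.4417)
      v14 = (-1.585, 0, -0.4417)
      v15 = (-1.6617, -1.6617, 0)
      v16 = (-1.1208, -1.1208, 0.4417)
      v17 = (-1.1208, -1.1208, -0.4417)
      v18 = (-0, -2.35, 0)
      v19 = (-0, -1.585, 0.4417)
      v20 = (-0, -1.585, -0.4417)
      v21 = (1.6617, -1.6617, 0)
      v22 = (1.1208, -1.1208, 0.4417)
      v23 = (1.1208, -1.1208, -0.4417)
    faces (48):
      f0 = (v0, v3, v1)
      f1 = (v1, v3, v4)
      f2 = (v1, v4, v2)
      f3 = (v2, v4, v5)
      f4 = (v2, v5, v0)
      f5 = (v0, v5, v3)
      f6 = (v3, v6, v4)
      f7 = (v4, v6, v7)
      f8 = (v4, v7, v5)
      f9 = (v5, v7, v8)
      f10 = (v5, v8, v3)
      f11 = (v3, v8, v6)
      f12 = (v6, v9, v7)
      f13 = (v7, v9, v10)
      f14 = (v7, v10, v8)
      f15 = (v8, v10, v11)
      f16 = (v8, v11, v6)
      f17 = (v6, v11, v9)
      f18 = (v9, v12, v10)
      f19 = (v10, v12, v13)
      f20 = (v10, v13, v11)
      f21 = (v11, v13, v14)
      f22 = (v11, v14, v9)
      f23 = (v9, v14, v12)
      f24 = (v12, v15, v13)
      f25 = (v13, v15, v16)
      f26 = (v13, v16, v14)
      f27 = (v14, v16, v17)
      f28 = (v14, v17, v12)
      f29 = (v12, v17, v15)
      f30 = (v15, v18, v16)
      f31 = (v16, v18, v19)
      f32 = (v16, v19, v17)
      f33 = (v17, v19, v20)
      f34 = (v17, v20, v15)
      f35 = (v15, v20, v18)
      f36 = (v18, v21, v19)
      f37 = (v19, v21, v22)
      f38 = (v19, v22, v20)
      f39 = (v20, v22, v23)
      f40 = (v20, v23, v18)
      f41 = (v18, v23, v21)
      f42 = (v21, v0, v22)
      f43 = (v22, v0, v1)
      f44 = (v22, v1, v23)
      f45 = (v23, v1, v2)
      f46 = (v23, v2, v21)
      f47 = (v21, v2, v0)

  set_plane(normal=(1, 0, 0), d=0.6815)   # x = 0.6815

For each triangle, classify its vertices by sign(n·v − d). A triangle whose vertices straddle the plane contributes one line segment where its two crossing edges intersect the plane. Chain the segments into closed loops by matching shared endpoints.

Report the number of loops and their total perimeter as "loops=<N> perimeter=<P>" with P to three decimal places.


loops=2 perimeter=5.300

Straddling triangles (12 of 48):
  (v3,v6,v4) [+-+] → (0.6815, 2.06771, 0)–(0.6815, 1.60259, 0.268575)  len=0.5371
  (v4,v6,v7) [+--] → (0.6815, 1.60259, 0.268575)–(0.6815, 1.30274, 0.4417)  len=0.3462
  (v4,v7,v5) [+-+] → (0.6815, 1.30274, 0.4417)–(0.6815, 1.30274, -0.0954494)  len=0.5371
  (v5,v7,v8) [+--] → (0.6815, 1.30274, -0.0954494)–(0.6815, 1.30274, -0.4417)  len=0.3463
  (v5,v8,v3) [+-+] → (0.6815, 1.30274, -0.4417)–(0.6815, 1.61646, -0.260549)  len=0.3623
  (v3,v8,v6) [+--] → (0.6815, 1.61646, -0.260549)–(0.6815, 2.06771, 0)  len=0.5211
  (v18,v21,v19) [-+-] → (0.6815, -2.06771, 0)–(0.6815, -1.61646, 0.260549)  len=0.5211
  (v19,v21,v22) [-++] → (0.6815, -1.61646, 0.260549)–(0.6815, -1.30274, 0.4417)  len=0.3623
  (v19,v22,v20) [-+-] → (0.6815, -1.30274, 0.4417)–(0.6815, -1.30274, 0.0954494)  len=0.3463
  (v20,v22,v23) [-++] → (0.6815, -1.30274, 0.0954494)–(0.6815, -1.30274, -0.4417)  len=0.5371
  (v20,v23,v18) [-+-] → (0.6815, -1.30274, -0.4417)–(0.6815, -1.60259, -0.268575)  len=0.3462
  (v18,v23,v21) [-++] → (0.6815, -1.60259, -0.268575)–(0.6815, -2.06771, 0)  len=0.5371

Chained into 2 loop(s):
  loop 1: 6 segments, perimeter = 2.6501
  loop 2: 6 segments, perimeter = 2.6501
Total perimeter = 5.300


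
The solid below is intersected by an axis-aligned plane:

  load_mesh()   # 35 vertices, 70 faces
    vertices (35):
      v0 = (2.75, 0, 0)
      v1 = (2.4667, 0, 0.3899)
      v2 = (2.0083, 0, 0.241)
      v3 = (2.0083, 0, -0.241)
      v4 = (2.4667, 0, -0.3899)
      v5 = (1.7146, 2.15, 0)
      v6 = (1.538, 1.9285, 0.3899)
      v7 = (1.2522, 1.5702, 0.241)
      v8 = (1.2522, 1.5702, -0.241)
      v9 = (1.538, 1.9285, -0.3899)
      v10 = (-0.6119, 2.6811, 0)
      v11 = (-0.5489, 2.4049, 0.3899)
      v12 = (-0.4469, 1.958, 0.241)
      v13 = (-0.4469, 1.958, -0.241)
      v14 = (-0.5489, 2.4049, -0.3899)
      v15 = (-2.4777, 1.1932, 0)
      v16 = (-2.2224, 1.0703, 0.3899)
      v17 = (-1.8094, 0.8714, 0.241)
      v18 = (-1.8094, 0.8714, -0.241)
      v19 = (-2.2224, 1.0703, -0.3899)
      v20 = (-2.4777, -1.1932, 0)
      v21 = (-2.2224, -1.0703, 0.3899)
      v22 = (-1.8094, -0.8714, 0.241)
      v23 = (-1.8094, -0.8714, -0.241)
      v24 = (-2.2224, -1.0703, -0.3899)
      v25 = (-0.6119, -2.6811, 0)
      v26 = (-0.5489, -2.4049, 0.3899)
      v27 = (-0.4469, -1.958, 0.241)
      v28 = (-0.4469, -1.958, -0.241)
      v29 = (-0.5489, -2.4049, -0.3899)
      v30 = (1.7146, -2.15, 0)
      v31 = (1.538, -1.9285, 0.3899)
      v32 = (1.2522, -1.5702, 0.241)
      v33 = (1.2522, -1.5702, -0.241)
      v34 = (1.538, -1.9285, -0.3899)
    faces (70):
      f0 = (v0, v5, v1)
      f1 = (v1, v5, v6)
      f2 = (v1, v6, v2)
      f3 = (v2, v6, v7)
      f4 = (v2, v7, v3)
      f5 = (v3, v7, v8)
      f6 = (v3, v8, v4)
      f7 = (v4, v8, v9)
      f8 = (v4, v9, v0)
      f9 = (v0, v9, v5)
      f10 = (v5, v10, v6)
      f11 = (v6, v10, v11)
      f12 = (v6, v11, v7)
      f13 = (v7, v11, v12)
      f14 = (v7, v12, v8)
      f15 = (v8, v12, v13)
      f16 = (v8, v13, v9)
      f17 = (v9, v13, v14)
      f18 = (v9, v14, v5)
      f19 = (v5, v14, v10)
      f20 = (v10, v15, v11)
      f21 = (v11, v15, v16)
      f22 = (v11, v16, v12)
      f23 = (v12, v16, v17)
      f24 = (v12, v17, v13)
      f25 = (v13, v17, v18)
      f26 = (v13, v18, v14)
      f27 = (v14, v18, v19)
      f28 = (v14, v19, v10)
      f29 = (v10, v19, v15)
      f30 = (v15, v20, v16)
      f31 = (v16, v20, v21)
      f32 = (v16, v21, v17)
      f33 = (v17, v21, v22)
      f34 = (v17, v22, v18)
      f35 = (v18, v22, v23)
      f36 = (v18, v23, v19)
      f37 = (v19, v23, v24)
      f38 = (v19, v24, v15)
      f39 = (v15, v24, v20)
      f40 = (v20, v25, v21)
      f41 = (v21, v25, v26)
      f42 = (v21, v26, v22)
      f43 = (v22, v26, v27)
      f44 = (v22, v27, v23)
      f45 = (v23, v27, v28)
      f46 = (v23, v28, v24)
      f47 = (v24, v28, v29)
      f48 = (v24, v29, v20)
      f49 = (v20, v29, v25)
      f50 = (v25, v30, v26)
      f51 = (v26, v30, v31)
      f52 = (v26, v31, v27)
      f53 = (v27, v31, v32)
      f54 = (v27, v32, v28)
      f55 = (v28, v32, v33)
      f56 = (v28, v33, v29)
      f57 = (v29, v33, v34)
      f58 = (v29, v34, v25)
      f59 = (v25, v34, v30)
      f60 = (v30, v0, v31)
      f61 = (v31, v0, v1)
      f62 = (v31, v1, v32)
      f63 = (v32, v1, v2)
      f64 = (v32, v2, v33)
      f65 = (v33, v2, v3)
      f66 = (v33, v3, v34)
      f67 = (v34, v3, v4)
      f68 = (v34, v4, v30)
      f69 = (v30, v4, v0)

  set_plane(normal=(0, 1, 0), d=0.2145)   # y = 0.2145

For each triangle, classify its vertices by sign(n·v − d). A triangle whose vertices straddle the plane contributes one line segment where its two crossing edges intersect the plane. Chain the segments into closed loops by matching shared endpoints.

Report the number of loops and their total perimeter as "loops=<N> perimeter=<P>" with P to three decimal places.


Straddling triangles (20 of 70):
  (v0,v5,v1) [-+-] → (2.6467, 0.2145, 0)–(2.39166, 0.2145, 0.351001)  len=0.4339
  (v1,v5,v6) [-++] → (2.39166, 0.2145, 0.351001)–(2.3634, 0.2145, 0.3899)  len=0.0481
  (v1,v6,v2) [-+-] → (2.3634, 0.2145, 0.3899)–(1.95599, 0.2145, 0.257562)  len=0.4284
  (v2,v6,v7) [-++] → (1.95599, 0.2145, 0.257562)–(1.90501, 0.2145, 0.241)  len=0.0536
  (v2,v7,v3) [-+-] → (1.90501, 0.2145, 0.241)–(1.90501, 0.2145, -0.175156)  len=0.4162
  (v3,v7,v8) [-++] → (1.90501, 0.2145, -0.175156)–(1.90501, 0.2145, -0.241)  len=0.0658
  (v3,v8,v4) [-+-] → (1.90501, 0.2145, -0.241)–(2.30079, 0.2145, -0.369559)  len=0.4161
  (v4,v8,v9) [-++] → (2.30079, 0.2145, -0.369559)–(2.3634, 0.2145, -0.3899)  len=0.0658
  (v4,v9,v0) [-+-] → (2.3634, 0.2145, -0.3899)–(2.61519, 0.2145, -0.0433672)  len=0.4283
  (v0,v9,v5) [-++] → (2.61519, 0.2145, -0.0433672)–(2.6467, 0.2145, 0)  len=0.0536
  (v15,v20,v16) [+-+] → (-2.4777, 0.2145, 0)–(-2.31893, 0.2145, 0.242484)  len=0.2898
  (v16,v20,v21) [+--] → (-2.31893, 0.2145, 0.242484)–(-2.2224, 0.2145, 0.3899)  len=0.1762
  (v16,v21,v17) [+-+] → (-2.2224, 0.2145, 0.3899)–(-1.94912, 0.2145, 0.291375)  len=0.2905
  (v17,v21,v22) [+--] → (-1.94912, 0.2145, 0.291375)–(-1.8094, 0.2145, 0.241)  len=0.1485
  (v17,v22,v18) [+-+] → (-1.8094, 0.2145, 0.241)–(-1.8094, 0.2145, -0.0593235)  len=0.3003
  (v18,v22,v23) [+--] → (-1.8094, 0.2145, -0.0593235)–(-1.8094, 0.2145, -0.241)  len=0.1817
  (v18,v23,v19) [+-+] → (-1.8094, 0.2145, -0.241)–(-2.04037, 0.2145, -0.324273)  len=0.2455
  (v19,v23,v24) [+--] → (-2.04037, 0.2145, -0.324273)–(-2.2224, 0.2145, -0.3899)  len=0.1935
  (v19,v24,v15) [+-+] → (-2.2224, 0.2145, -0.3899)–(-2.36731, 0.2145, -0.168586)  len=0.2645
  (v15,v24,v20) [+--] → (-2.36731, 0.2145, -0.168586)–(-2.4777, 0.2145, 0)  len=0.2015

Chained into 2 loop(s):
  loop 1: 10 segments, perimeter = 2.4098
  loop 2: 10 segments, perimeter = 2.2921
Total perimeter = 4.702

loops=2 perimeter=4.702


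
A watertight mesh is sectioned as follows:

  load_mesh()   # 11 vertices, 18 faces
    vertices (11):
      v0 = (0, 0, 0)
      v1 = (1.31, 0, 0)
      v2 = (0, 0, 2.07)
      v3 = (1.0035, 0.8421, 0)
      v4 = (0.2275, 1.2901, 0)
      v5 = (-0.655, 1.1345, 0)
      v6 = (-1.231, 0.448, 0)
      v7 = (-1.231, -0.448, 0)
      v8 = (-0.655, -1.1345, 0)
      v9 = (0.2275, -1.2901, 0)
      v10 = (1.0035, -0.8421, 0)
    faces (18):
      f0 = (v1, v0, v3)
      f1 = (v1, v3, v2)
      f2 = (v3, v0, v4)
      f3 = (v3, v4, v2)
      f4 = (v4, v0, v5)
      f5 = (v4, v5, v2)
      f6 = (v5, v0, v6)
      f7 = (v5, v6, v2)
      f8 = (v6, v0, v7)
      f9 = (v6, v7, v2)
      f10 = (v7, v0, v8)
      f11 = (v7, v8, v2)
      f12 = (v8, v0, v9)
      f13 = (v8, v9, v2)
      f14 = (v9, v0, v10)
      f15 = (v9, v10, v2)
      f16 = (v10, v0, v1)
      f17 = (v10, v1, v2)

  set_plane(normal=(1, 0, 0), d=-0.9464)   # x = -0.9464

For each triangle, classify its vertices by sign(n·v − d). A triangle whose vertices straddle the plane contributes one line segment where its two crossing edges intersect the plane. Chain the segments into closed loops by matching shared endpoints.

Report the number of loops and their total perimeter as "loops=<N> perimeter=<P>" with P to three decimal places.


loops=1 perimeter=3.567

Straddling triangles (6 of 18):
  (v5,v0,v6) [++-] → (-0.9464, 0.344425, 0)–(-0.9464, 0.787198, 0)  len=0.4428
  (v5,v6,v2) [+-+] → (-0.9464, 0.787198, 0)–(-0.9464, 0.344425, 0.478572)  len=0.6520
  (v6,v0,v7) [-+-] → (-0.9464, 0.344425, 0)–(-0.9464, -0.344425, 0)  len=0.6889
  (v6,v7,v2) [--+] → (-0.9464, -0.344425, 0.478572)–(-0.9464, 0.344425, 0.478572)  len=0.6889
  (v7,v0,v8) [-++] → (-0.9464, -0.344425, 0)–(-0.9464, -0.787198, 0)  len=0.4428
  (v7,v8,v2) [-++] → (-0.9464, -0.787198, 0)–(-0.9464, -0.344425, 0.478572)  len=0.6520

Chained into 1 loop(s):
  loop 1: 6 segments, perimeter = 3.5672
Total perimeter = 3.567


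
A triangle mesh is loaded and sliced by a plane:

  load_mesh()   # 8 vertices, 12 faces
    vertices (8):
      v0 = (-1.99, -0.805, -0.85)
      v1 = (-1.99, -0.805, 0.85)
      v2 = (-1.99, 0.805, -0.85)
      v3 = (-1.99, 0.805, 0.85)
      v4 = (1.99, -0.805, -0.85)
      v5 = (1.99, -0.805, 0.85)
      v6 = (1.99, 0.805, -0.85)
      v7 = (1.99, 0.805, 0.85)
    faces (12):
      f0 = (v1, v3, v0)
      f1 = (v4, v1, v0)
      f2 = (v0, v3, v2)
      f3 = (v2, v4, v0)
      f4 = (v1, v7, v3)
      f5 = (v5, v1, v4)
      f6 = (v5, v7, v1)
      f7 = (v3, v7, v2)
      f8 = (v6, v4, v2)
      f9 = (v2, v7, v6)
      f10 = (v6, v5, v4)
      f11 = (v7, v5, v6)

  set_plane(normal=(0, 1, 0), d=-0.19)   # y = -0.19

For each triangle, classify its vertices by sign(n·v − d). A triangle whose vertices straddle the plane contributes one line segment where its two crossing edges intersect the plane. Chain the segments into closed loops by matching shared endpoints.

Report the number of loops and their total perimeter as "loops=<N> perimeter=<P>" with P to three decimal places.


Straddling triangles (8 of 12):
  (v1,v3,v0) [-+-] → (-1.99, -0.19, 0.85)–(-1.99, -0.19, -0.200621)  len=1.0506
  (v0,v3,v2) [-++] → (-1.99, -0.19, -0.200621)–(-1.99, -0.19, -0.85)  len=0.6494
  (v2,v4,v0) [+--] → (0.469689, -0.19, -0.85)–(-1.99, -0.19, -0.85)  len=2.4597
  (v1,v7,v3) [-++] → (-0.469689, -0.19, 0.85)–(-1.99, -0.19, 0.85)  len=1.5203
  (v5,v7,v1) [-+-] → (1.99, -0.19, 0.85)–(-0.469689, -0.19, 0.85)  len=2.4597
  (v6,v4,v2) [+-+] → (1.99, -0.19, -0.85)–(0.469689, -0.19, -0.85)  len=1.5203
  (v6,v5,v4) [+--] → (1.99, -0.19, 0.200621)–(1.99, -0.19, -0.85)  len=1.0506
  (v7,v5,v6) [+-+] → (1.99, -0.19, 0.85)–(1.99, -0.19, 0.200621)  len=0.6494

Chained into 1 loop(s):
  loop 1: 8 segments, perimeter = 11.3600
Total perimeter = 11.360

loops=1 perimeter=11.360


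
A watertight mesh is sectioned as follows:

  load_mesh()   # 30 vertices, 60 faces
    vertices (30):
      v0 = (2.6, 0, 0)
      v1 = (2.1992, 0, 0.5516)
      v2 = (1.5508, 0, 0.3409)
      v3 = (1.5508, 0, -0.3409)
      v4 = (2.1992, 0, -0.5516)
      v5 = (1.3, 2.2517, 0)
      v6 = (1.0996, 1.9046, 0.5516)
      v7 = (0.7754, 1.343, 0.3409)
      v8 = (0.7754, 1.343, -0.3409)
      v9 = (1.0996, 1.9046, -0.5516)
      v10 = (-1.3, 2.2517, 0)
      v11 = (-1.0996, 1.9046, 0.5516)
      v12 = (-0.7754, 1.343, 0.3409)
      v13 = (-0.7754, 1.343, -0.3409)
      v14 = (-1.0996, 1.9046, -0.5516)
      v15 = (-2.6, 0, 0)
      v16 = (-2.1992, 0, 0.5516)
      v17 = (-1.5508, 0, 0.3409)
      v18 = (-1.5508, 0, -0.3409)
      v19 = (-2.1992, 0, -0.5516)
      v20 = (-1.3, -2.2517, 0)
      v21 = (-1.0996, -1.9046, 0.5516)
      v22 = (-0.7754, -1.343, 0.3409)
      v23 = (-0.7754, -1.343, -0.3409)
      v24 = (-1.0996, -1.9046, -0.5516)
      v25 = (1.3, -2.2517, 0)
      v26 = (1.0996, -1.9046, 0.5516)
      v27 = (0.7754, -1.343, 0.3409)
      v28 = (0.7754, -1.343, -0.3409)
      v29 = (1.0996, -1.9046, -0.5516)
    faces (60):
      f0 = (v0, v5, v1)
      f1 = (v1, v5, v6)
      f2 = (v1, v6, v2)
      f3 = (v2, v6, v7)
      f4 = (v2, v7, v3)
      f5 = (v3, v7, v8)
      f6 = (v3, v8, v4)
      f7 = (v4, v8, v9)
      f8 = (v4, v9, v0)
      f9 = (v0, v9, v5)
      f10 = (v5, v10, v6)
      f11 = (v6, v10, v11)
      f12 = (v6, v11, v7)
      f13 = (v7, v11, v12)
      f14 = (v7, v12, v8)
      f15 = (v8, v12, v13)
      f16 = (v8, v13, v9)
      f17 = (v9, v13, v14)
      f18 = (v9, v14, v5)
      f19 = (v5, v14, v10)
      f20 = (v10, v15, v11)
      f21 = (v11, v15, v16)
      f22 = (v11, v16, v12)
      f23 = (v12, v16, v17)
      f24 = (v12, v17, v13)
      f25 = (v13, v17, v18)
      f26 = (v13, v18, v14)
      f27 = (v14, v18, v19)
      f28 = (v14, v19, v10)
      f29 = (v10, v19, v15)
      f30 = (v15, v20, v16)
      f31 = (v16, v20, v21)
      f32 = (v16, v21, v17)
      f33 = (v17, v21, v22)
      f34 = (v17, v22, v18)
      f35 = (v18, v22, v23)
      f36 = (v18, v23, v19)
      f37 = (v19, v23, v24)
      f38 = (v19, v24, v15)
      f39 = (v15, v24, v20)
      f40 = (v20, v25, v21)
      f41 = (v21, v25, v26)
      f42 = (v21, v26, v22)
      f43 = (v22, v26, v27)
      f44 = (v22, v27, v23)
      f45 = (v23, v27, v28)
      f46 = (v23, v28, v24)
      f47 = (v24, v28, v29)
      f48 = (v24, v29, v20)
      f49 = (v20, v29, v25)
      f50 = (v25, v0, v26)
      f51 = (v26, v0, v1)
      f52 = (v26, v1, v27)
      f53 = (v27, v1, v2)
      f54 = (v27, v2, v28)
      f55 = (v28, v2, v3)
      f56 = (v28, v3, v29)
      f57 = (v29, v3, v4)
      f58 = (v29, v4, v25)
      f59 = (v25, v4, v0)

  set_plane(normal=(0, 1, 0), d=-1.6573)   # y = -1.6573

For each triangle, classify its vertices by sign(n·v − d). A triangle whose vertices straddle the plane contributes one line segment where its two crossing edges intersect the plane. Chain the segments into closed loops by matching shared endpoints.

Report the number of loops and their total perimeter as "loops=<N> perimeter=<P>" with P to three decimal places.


Straddling triangles (18 of 60):
  (v15,v20,v16) [+-+] → (-1.64317, -1.6573, 0)–(-1.53737, -1.6573, 0.14561)  len=0.1800
  (v16,v20,v21) [+--] → (-1.53737, -1.6573, 0.14561)–(-1.24238, -1.6573, 0.5516)  len=0.5018
  (v16,v21,v17) [+-+] → (-1.24238, -1.6573, 0.5516)–(-1.15819, -1.6573, 0.524242)  len=0.0885
  (v17,v21,v22) [+-+] → (-1.15819, -1.6573, 0.524242)–(-0.956839, -1.6573, 0.458818)  len=0.2117
  (v19,v23,v24) [++-] → (-0.956839, -1.6573, -0.458818)–(-1.24238, -1.6573, -0.5516)  len=0.3002
  (v19,v24,v15) [+-+] → (-1.24238, -1.6573, -0.5516)–(-1.29442, -1.6573, -0.479978)  len=0.0885
  (v15,v24,v20) [+--] → (-1.29442, -1.6573, -0.479978)–(-1.64317, -1.6573, 0)  len=0.5933
  (v21,v26,v22) [--+] → (0.273946, -1.6573, 0.458818)–(-0.956839, -1.6573, 0.458818)  len=1.2308
  (v22,v26,v27) [+-+] → (0.273946, -1.6573, 0.458818)–(0.956839, -1.6573, 0.458818)  len=0.6829
  (v23,v28,v24) [++-] → (-0.273946, -1.6573, -0.458818)–(-0.956839, -1.6573, -0.458818)  len=0.6829
  (v24,v28,v29) [-+-] → (-0.273946, -1.6573, -0.458818)–(0.956839, -1.6573, -0.458818)  len=1.2308
  (v25,v0,v26) [-+-] → (1.64317, -1.6573, 0)–(1.29442, -1.6573, 0.479978)  len=0.5933
  (v26,v0,v1) [-++] → (1.29442, -1.6573, 0.479978)–(1.24238, -1.6573, 0.5516)  len=0.0885
  (v26,v1,v27) [-++] → (1.24238, -1.6573, 0.5516)–(0.956839, -1.6573, 0.458818)  len=0.3002
  (v28,v3,v29) [++-] → (1.15819, -1.6573, -0.524242)–(0.956839, -1.6573, -0.458818)  len=0.2117
  (v29,v3,v4) [-++] → (1.15819, -1.6573, -0.524242)–(1.24238, -1.6573, -0.5516)  len=0.0885
  (v29,v4,v25) [-+-] → (1.24238, -1.6573, -0.5516)–(1.53737, -1.6573, -0.14561)  len=0.5018
  (v25,v4,v0) [-++] → (1.53737, -1.6573, -0.14561)–(1.64317, -1.6573, 0)  len=0.1800

Chained into 1 loop(s):
  loop 1: 18 segments, perimeter = 7.7556
Total perimeter = 7.756

loops=1 perimeter=7.756


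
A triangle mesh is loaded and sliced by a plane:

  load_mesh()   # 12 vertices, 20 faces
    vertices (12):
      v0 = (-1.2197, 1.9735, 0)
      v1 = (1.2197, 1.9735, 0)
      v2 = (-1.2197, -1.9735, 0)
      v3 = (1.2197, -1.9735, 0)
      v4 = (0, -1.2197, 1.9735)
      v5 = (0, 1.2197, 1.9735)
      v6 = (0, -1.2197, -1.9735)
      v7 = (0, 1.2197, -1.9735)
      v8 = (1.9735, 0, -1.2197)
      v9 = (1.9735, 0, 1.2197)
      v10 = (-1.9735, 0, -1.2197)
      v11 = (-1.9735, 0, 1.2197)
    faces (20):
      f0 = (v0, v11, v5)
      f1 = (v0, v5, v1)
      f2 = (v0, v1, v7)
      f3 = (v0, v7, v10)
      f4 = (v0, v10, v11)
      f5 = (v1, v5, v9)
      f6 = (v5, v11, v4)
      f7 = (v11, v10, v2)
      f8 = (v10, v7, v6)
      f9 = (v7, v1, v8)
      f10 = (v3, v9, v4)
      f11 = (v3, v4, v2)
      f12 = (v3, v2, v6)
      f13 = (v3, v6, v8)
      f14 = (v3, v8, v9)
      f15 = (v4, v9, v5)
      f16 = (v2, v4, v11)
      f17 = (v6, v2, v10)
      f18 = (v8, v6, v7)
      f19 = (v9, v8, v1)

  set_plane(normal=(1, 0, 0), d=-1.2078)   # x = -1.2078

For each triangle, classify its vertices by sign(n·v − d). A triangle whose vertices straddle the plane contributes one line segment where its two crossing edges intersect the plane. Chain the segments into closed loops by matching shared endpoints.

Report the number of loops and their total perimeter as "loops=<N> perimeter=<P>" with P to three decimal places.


Straddling triangles (10 of 20):
  (v0,v11,v5) [--+] → (-1.2078, 0.473232, 1.51217)–(-1.2078, 1.96615, 0.0192544)  len=2.1113
  (v0,v5,v1) [-++] → (-1.2078, 1.96615, 0.0192544)–(-1.2078, 1.9735, 0)  len=0.0206
  (v0,v1,v7) [-++] → (-1.2078, 1.9735, 0)–(-1.2078, 1.96615, -0.0192544)  len=0.0206
  (v0,v7,v10) [-+-] → (-1.2078, 1.96615, -0.0192544)–(-1.2078, 0.473232, -1.51217)  len=2.1113
  (v5,v11,v4) [+-+] → (-1.2078, 0.473232, 1.51217)–(-1.2078, -0.473232, 1.51217)  len=0.9465
  (v10,v7,v6) [-++] → (-1.2078, 0.473232, -1.51217)–(-1.2078, -0.473232, -1.51217)  len=0.9465
  (v3,v4,v2) [++-] → (-1.2078, -1.96615, 0.0192544)–(-1.2078, -1.9735, 0)  len=0.0206
  (v3,v2,v6) [+-+] → (-1.2078, -1.9735, 0)–(-1.2078, -1.96615, -0.0192544)  len=0.0206
  (v2,v4,v11) [-+-] → (-1.2078, -1.96615, 0.0192544)–(-1.2078, -0.473232, 1.51217)  len=2.1113
  (v6,v2,v10) [+--] → (-1.2078, -1.96615, -0.0192544)–(-1.2078, -0.473232, -1.51217)  len=2.1113

Chained into 1 loop(s):
  loop 1: 10 segments, perimeter = 10.4206
Total perimeter = 10.421

loops=1 perimeter=10.421


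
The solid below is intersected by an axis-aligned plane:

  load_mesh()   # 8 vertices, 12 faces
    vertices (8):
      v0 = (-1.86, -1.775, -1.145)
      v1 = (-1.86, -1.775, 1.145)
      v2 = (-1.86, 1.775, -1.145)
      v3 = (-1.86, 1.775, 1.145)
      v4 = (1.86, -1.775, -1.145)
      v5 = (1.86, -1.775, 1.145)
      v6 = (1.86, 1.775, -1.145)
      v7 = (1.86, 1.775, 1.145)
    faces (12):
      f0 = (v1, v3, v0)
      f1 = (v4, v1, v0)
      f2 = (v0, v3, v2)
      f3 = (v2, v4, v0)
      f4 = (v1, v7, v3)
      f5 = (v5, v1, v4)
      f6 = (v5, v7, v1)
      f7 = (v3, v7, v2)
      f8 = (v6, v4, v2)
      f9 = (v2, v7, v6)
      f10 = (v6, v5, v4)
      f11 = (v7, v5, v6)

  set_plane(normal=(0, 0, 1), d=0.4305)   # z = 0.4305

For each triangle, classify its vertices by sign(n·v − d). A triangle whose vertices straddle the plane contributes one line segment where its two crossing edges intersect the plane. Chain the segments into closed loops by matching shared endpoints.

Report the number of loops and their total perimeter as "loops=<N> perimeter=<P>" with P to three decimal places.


Straddling triangles (8 of 12):
  (v1,v3,v0) [++-] → (-1.86, 0.667369, 0.4305)–(-1.86, -1.775, 0.4305)  len=2.4424
  (v4,v1,v0) [-+-] → (-0.699328, -1.775, 0.4305)–(-1.86, -1.775, 0.4305)  len=1.1607
  (v0,v3,v2) [-+-] → (-1.86, 0.667369, 0.4305)–(-1.86, 1.775, 0.4305)  len=1.1076
  (v5,v1,v4) [++-] → (-0.699328, -1.775, 0.4305)–(1.86, -1.775, 0.4305)  len=2.5593
  (v3,v7,v2) [++-] → (0.699328, 1.775, 0.4305)–(-1.86, 1.775, 0.4305)  len=2.5593
  (v2,v7,v6) [-+-] → (0.699328, 1.775, 0.4305)–(1.86, 1.775, 0.4305)  len=1.1607
  (v6,v5,v4) [-+-] → (1.86, -0.667369, 0.4305)–(1.86, -1.775, 0.4305)  len=1.1076
  (v7,v5,v6) [++-] → (1.86, -0.667369, 0.4305)–(1.86, 1.775, 0.4305)  len=2.4424

Chained into 1 loop(s):
  loop 1: 8 segments, perimeter = 14.5400
Total perimeter = 14.540

loops=1 perimeter=14.540


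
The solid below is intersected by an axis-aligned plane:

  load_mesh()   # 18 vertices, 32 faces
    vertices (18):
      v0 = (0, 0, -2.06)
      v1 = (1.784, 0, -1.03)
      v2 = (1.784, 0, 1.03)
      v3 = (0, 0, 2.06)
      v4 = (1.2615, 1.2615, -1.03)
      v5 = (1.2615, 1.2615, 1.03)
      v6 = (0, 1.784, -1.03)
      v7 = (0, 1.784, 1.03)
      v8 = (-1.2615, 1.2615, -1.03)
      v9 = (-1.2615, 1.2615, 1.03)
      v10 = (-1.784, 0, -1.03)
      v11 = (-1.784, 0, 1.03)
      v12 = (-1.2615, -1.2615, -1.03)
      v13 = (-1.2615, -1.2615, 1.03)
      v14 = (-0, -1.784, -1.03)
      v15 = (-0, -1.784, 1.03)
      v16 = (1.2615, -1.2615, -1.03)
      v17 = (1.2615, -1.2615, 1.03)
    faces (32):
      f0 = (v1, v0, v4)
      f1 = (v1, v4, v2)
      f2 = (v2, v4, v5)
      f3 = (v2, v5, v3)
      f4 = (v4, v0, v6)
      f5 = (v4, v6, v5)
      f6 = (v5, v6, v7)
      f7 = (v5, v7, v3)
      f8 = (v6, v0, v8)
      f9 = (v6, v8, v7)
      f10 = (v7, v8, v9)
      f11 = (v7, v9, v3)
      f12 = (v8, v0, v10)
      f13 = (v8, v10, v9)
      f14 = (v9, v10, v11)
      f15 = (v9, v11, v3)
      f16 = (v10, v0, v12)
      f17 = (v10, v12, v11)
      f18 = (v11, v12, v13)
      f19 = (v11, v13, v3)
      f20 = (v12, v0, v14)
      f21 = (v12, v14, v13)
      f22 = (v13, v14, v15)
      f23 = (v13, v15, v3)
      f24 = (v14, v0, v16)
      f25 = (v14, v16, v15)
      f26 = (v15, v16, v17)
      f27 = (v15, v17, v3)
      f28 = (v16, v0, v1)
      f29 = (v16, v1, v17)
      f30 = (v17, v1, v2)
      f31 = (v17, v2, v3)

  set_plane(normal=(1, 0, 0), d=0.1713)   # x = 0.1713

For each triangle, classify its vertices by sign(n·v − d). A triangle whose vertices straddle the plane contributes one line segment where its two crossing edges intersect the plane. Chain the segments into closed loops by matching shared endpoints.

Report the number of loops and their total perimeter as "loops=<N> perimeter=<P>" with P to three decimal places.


Straddling triangles (12 of 32):
  (v1,v0,v4) [+-+] → (0.1713, 0, -1.9611)–(0.1713, 0.1713, -1.92014)  len=0.1761
  (v2,v5,v3) [++-] → (0.1713, 0.1713, 1.92014)–(0.1713, 0, 1.9611)  len=0.1761
  (v4,v0,v6) [+--] → (0.1713, 0.1713, -1.92014)–(0.1713, 1.71305, -1.03)  len=1.7803
  (v4,v6,v5) [+-+] → (0.1713, 1.71305, -1.03)–(0.1713, 1.71305, -0.750271)  len=0.2797
  (v5,v6,v7) [+--] → (0.1713, 1.71305, -0.750271)–(0.1713, 1.71305, 1.03)  len=1.7803
  (v5,v7,v3) [+--] → (0.1713, 1.71305, 1.03)–(0.1713, 0.1713, 1.92014)  len=1.7803
  (v14,v0,v16) [--+] → (0.1713, -0.1713, -1.92014)–(0.1713, -1.71305, -1.03)  len=1.7803
  (v14,v16,v15) [-+-] → (0.1713, -1.71305, -1.03)–(0.1713, -1.71305, 0.750271)  len=1.7803
  (v15,v16,v17) [-++] → (0.1713, -1.71305, 0.750271)–(0.1713, -1.71305, 1.03)  len=0.2797
  (v15,v17,v3) [-+-] → (0.1713, -1.71305, 1.03)–(0.1713, -0.1713, 1.92014)  len=1.7803
  (v16,v0,v1) [+-+] → (0.1713, -0.1713, -1.92014)–(0.1713, 0, -1.9611)  len=0.1761
  (v17,v2,v3) [++-] → (0.1713, 0, 1.9611)–(0.1713, -0.1713, 1.92014)  len=0.1761

Chained into 1 loop(s):
  loop 1: 12 segments, perimeter = 11.9456
Total perimeter = 11.946

loops=1 perimeter=11.946


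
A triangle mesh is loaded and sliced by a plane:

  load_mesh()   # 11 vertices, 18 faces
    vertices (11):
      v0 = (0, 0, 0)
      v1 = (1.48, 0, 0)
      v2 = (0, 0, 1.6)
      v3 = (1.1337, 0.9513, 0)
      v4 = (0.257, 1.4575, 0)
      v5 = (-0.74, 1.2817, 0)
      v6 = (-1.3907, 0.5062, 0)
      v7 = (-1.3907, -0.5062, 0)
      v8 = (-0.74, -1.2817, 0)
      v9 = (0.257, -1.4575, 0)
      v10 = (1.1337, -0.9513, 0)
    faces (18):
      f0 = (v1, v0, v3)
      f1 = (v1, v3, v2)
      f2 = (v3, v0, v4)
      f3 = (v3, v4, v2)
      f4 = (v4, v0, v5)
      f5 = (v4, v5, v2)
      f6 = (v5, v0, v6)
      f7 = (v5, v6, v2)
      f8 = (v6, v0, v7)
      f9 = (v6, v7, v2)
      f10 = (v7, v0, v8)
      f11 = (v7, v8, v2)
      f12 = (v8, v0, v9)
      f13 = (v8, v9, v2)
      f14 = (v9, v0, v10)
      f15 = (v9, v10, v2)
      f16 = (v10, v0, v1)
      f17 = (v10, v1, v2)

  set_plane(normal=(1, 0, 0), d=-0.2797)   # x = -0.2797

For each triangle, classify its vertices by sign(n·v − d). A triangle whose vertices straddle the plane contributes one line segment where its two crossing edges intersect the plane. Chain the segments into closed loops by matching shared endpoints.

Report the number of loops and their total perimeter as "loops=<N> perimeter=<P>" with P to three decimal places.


loops=1 perimeter=6.536

Straddling triangles (10 of 18):
  (v4,v0,v5) [++-] → (-0.2797, 0.484448, 0)–(-0.2797, 1.36286, 0)  len=0.8784
  (v4,v5,v2) [+-+] → (-0.2797, 1.36286, 0)–(-0.2797, 0.484448, 0.995243)  len=1.3275
  (v5,v0,v6) [-+-] → (-0.2797, 0.484448, 0)–(-0.2797, 0.101808, 0)  len=0.3826
  (v5,v6,v2) [--+] → (-0.2797, 0.101808, 1.27821)–(-0.2797, 0.484448, 0.995243)  len=0.4759
  (v6,v0,v7) [-+-] → (-0.2797, 0.101808, 0)–(-0.2797, -0.101808, 0)  len=0.2036
  (v6,v7,v2) [--+] → (-0.2797, -0.101808, 1.27821)–(-0.2797, 0.101808, 1.27821)  len=0.2036
  (v7,v0,v8) [-+-] → (-0.2797, -0.101808, 0)–(-0.2797, -0.484448, 0)  len=0.3826
  (v7,v8,v2) [--+] → (-0.2797, -0.484448, 0.995243)–(-0.2797, -0.101808, 1.27821)  len=0.4759
  (v8,v0,v9) [-++] → (-0.2797, -0.484448, 0)–(-0.2797, -1.36286, 0)  len=0.8784
  (v8,v9,v2) [-++] → (-0.2797, -1.36286, 0)–(-0.2797, -0.484448, 0.995243)  len=1.3275

Chained into 1 loop(s):
  loop 1: 10 segments, perimeter = 6.5360
Total perimeter = 6.536


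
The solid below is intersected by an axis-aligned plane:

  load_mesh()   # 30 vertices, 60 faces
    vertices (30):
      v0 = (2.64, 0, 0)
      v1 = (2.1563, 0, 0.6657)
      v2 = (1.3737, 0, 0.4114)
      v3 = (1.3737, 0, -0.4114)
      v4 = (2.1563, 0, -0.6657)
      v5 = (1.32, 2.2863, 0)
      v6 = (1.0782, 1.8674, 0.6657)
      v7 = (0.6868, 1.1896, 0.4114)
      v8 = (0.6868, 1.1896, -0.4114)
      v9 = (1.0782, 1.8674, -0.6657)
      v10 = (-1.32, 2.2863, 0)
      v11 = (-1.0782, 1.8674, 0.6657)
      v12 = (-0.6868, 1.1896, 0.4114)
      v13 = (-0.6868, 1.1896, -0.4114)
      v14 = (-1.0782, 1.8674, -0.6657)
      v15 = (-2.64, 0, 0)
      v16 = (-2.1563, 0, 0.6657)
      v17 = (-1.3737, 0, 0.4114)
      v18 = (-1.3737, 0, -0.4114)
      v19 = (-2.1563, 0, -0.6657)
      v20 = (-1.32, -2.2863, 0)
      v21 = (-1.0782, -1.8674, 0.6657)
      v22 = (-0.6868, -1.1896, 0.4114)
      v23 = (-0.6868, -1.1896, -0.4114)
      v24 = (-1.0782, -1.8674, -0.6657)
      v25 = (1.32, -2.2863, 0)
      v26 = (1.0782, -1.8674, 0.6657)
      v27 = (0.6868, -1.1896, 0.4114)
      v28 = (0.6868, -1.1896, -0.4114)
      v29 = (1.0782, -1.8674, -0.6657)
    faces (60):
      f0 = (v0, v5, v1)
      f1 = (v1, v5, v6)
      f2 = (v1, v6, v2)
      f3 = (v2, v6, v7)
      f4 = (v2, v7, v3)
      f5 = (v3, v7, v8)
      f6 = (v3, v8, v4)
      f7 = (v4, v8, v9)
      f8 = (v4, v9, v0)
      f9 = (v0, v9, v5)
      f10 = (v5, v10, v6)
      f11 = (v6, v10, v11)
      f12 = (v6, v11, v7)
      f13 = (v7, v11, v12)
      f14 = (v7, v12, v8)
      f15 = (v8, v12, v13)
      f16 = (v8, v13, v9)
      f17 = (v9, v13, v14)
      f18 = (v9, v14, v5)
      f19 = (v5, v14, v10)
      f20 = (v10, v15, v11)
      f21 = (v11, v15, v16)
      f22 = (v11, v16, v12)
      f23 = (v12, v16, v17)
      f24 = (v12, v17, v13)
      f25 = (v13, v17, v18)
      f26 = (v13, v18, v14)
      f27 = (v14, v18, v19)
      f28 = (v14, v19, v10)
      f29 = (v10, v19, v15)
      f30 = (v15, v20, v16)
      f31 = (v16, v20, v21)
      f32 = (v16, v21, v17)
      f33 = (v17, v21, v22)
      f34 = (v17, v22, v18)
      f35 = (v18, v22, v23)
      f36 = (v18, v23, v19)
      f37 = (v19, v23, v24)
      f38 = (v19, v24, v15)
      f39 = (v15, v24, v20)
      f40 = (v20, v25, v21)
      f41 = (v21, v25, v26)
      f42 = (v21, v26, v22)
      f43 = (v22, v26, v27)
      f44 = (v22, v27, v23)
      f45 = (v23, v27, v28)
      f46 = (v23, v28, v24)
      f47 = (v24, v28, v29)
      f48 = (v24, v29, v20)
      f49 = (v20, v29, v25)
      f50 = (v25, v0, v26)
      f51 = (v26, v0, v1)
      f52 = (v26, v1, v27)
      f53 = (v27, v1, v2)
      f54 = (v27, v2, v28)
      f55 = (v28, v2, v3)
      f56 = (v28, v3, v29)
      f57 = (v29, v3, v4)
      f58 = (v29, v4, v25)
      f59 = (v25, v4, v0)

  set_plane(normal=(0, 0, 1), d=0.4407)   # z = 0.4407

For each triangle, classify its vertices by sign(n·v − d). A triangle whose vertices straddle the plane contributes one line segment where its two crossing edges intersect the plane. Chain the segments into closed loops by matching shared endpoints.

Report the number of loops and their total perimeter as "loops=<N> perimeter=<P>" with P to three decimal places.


Straddling triangles (24 of 60):
  (v0,v5,v1) [--+] → (1.87364, 0.772747, 0.4407)–(2.31979, 0, 0.4407)  len=0.8923
  (v1,v5,v6) [+-+] → (1.87364, 0.772747, 0.4407)–(1.15993, 2.00898, 0.4407)  len=1.4275
  (v1,v6,v2) [++-] → (1.33965, 0.215159, 0.4407)–(1.46387, 0, 0.4407)  len=0.2484
  (v2,v6,v7) [-+-] → (1.33965, 0.215159, 0.4407)–(0.731896, 1.26769, 0.4407)  len=1.2154
  (v5,v10,v6) [--+] → (0.267632, 2.00898, 0.4407)–(1.15993, 2.00898, 0.4407)  len=0.8923
  (v6,v10,v11) [+-+] → (0.267632, 2.00898, 0.4407)–(-1.15993, 2.00898, 0.4407)  len=1.4276
  (v6,v11,v7) [++-] → (0.48344, 1.26769, 0.4407)–(0.731896, 1.26769, 0.4407)  len=0.2485
  (v7,v11,v12) [-+-] → (0.48344, 1.26769, 0.4407)–(-0.731896, 1.26769, 0.4407)  len=1.2153
  (v10,v15,v11) [--+] → (-1.60607, 1.23624, 0.4407)–(-1.15993, 2.00898, 0.4407)  len=0.8923
  (v11,v15,v16) [+-+] → (-1.60607, 1.23624, 0.4407)–(-2.31979, 0, 0.4407)  len=1.4275
  (v11,v16,v12) [++-] → (-0.856113, 1.05254, 0.4407)–(-0.731896, 1.26769, 0.4407)  len=0.2484
  (v12,v16,v17) [-+-] → (-0.856113, 1.05254, 0.4407)–(-1.46387, 0, 0.4407)  len=1.2154
  (v15,v20,v16) [--+] → (-1.87364, -0.772747, 0.4407)–(-2.31979, 0, 0.4407)  len=0.8923
  (v16,v20,v21) [+-+] → (-1.87364, -0.772747, 0.4407)–(-1.15993, -2.00898, 0.4407)  len=1.4275
  (v16,v21,v17) [++-] → (-1.33965, -0.215159, 0.4407)–(-1.46387, 0, 0.4407)  len=0.2484
  (v17,v21,v22) [-+-] → (-1.33965, -0.215159, 0.4407)–(-0.731896, -1.26769, 0.4407)  len=1.2154
  (v20,v25,v21) [--+] → (-0.267632, -2.00898, 0.4407)–(-1.15993, -2.00898, 0.4407)  len=0.8923
  (v21,v25,v26) [+-+] → (-0.267632, -2.00898, 0.4407)–(1.15993, -2.00898, 0.4407)  len=1.4276
  (v21,v26,v22) [++-] → (-0.48344, -1.26769, 0.4407)–(-0.731896, -1.26769, 0.4407)  len=0.2485
  (v22,v26,v27) [-+-] → (-0.48344, -1.26769, 0.4407)–(0.731896, -1.26769, 0.4407)  len=1.2153
  (v25,v0,v26) [--+] → (1.60607, -1.23624, 0.4407)–(1.15993, -2.00898, 0.4407)  len=0.8923
  (v26,v0,v1) [+-+] → (1.60607, -1.23624, 0.4407)–(2.31979, 0, 0.4407)  len=1.4275
  (v26,v1,v27) [++-] → (0.856113, -1.05254, 0.4407)–(0.731896, -1.26769, 0.4407)  len=0.2484
  (v27,v1,v2) [-+-] → (0.856113, -1.05254, 0.4407)–(1.46387, 0, 0.4407)  len=1.2154

Chained into 2 loop(s):
  loop 1: 12 segments, perimeter = 13.9187
  loop 2: 12 segments, perimeter = 8.7830
Total perimeter = 22.702

loops=2 perimeter=22.702


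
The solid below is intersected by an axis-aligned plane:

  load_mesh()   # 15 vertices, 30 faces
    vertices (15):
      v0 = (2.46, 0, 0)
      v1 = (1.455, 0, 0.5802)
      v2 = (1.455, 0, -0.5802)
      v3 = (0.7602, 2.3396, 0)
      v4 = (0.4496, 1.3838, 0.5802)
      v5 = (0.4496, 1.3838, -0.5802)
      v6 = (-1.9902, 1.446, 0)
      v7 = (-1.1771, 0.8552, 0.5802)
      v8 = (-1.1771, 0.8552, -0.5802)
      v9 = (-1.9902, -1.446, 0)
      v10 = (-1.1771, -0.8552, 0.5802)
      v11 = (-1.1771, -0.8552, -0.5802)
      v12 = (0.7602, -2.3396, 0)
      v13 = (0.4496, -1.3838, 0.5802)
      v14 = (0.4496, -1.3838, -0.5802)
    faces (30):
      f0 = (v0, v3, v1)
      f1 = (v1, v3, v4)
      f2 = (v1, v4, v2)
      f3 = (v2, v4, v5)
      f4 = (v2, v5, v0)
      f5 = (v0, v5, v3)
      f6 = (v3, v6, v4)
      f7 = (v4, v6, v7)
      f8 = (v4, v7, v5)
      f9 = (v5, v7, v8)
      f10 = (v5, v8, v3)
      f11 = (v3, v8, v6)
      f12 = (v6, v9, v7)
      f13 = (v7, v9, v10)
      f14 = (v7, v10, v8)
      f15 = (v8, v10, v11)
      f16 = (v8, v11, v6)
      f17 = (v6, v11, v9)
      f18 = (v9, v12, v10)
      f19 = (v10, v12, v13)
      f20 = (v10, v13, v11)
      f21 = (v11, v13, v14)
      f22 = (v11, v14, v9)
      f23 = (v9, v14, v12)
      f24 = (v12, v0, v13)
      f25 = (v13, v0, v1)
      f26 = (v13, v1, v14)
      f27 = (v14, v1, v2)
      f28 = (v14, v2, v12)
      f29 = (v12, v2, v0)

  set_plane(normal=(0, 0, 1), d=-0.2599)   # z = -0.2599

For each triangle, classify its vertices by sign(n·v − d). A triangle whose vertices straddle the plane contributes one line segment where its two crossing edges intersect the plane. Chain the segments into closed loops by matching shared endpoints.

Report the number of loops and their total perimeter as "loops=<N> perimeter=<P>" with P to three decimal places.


Straddling triangles (20 of 30):
  (v1,v4,v2) [++-] → (1.17748, 0.381964, -0.2599)–(1.455, 0, -0.2599)  len=0.4721
  (v2,v4,v5) [-+-] → (1.17748, 0.381964, -0.2599)–(0.4496, 1.3838, -0.2599)  len=1.2383
  (v2,v5,v0) [--+] → (1.55944, 0.619872, -0.2599)–(2.00981, 0, -0.2599)  len=0.7662
  (v0,v5,v3) [+-+] → (1.55944, 0.619872, -0.2599)–(0.621067, 1.91145, -0.2599)  len=1.5965
  (v4,v7,v5) [++-] → (0.000589305, 1.23789, -0.2599)–(0.4496, 1.3838, -0.2599)  len=0.4721
  (v5,v7,v8) [-+-] → (0.000589305, 1.23789, -0.2599)–(-1.1771, 0.8552, -0.2599)  len=1.2383
  (v5,v8,v3) [--+] → (-0.107612, 1.67466, -0.2599)–(0.621067, 1.91145, -0.2599)  len=0.7662
  (v3,v8,v6) [+-+] → (-0.107612, 1.67466, -0.2599)–(-1.62597, 1.18135, -0.2599)  len=1.5965
  (v7,v10,v8) [++-] → (-1.1771, 0.383086, -0.2599)–(-1.1771, 0.8552, -0.2599)  len=0.4721
  (v8,v10,v11) [-+-] → (-1.1771, 0.383086, -0.2599)–(-1.1771, -0.8552, -0.2599)  len=1.2383
  (v8,v11,v6) [--+] → (-1.62597, 0.41518, -0.2599)–(-1.62597, 1.18135, -0.2599)  len=0.7662
  (v6,v11,v9) [+-+] → (-1.62597, 0.41518, -0.2599)–(-1.62597, -1.18135, -0.2599)  len=1.5965
  (v10,v13,v11) [++-] → (-0.728089, -1.00111, -0.2599)–(-1.1771, -0.8552, -0.2599)  len=0.4721
  (v11,v13,v14) [-+-] → (-0.728089, -1.00111, -0.2599)–(0.4496, -1.3838, -0.2599)  len=1.2383
  (v11,v14,v9) [--+] → (-0.897294, -1.41814, -0.2599)–(-1.62597, -1.18135, -0.2599)  len=0.7662
  (v9,v14,v12) [+-+] → (-0.897294, -1.41814, -0.2599)–(0.621067, -1.91145, -0.2599)  len=1.5965
  (v13,v1,v14) [++-] → (0.727116, -1.00184, -0.2599)–(0.4496, -1.3838, -0.2599)  len=0.4721
  (v14,v1,v2) [-+-] → (0.727116, -1.00184, -0.2599)–(1.455, 0, -0.2599)  len=1.2383
  (v14,v2,v12) [--+] → (1.07143, -1.29158, -0.2599)–(0.621067, -1.91145, -0.2599)  len=0.7662
  (v12,v2,v0) [+-+] → (1.07143, -1.29158, -0.2599)–(2.00981, 0, -0.2599)  len=1.5965

Chained into 2 loop(s):
  loop 1: 10 segments, perimeter = 8.5522
  loop 2: 10 segments, perimeter = 11.8134
Total perimeter = 20.366

loops=2 perimeter=20.366


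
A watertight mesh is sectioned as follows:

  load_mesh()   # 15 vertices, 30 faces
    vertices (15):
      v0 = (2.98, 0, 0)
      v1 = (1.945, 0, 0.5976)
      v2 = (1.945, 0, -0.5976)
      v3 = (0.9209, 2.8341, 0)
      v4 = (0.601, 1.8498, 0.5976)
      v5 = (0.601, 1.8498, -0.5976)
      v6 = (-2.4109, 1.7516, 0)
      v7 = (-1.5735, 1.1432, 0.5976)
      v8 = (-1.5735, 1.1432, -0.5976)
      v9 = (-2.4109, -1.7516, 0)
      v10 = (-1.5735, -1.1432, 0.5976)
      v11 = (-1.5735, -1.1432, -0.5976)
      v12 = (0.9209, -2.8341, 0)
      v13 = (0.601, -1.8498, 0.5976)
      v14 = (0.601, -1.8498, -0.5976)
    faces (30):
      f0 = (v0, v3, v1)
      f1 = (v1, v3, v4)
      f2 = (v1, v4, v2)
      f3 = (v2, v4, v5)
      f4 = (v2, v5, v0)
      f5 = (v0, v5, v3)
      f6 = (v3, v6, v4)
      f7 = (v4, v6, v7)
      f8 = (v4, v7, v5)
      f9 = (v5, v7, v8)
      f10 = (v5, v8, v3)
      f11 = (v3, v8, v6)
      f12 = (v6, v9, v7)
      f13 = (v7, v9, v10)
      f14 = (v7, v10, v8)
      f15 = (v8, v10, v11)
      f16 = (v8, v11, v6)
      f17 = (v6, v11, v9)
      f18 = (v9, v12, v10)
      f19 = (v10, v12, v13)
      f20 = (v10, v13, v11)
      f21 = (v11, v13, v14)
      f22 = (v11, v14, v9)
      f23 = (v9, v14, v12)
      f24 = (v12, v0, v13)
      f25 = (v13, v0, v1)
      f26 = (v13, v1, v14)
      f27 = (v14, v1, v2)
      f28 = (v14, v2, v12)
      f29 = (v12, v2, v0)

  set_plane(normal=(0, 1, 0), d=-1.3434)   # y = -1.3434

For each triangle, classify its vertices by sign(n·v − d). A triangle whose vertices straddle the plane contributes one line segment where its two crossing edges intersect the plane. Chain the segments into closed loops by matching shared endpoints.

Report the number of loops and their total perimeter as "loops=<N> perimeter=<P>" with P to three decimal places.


loops=2 perimeter=7.987

Straddling triangles (14 of 30):
  (v6,v9,v7) [+-+] → (-2.4109, -1.3434, 0)–(-2.29282, -1.3434, 0.0842685)  len=0.1451
  (v7,v9,v10) [+-+] → (-2.29282, -1.3434, 0.0842685)–(-1.84905, -1.3434, 0.400954)  len=0.5452
  (v6,v11,v9) [++-] → (-1.84905, -1.3434, -0.400954)–(-2.4109, -1.3434, 0)  len=0.6902
  (v9,v12,v10) [--+] → (-1.27817, -1.3434, 0.526845)–(-1.84905, -1.3434, 0.400954)  len=0.5846
  (v10,v12,v13) [+--] → (-1.27817, -1.3434, 0.526845)–(-0.957402, -1.3434, 0.5976)  len=0.3285
  (v10,v13,v11) [+-+] → (-0.957402, -1.3434, 0.5976)–(-0.957402, -1.3434, -0.258966)  len=0.8566
  (v11,v13,v14) [+--] → (-0.957402, -1.3434, -0.258966)–(-0.957402, -1.3434, -0.5976)  len=0.3386
  (v11,v14,v9) [+--] → (-0.957402, -1.3434, -0.5976)–(-1.84905, -1.3434, -0.400954)  len=0.9131
  (v12,v0,v13) [-+-] → (2.00396, -1.3434, 0)–(1.25227, -1.3434, 0.434001)  len=0.8680
  (v13,v0,v1) [-++] → (1.25227, -1.3434, 0.434001)–(0.968933, -1.3434, 0.5976)  len=0.3272
  (v13,v1,v14) [-+-] → (0.968933, -1.3434, 0.5976)–(0.968933, -1.3434, -0.270403)  len=0.8680
  (v14,v1,v2) [-++] → (0.968933, -1.3434, -0.270403)–(0.968933, -1.3434, -0.5976)  len=0.3272
  (v14,v2,v12) [-+-] → (0.968933, -1.3434, -0.5976)–(1.45956, -1.3434, -0.31433)  len=0.5665
  (v12,v2,v0) [-++] → (1.45956, -1.3434, -0.31433)–(2.00396, -1.3434, 0)  len=0.6286

Chained into 2 loop(s):
  loop 1: 8 segments, perimeter = 4.4018
  loop 2: 6 segments, perimeter = 3.5855
Total perimeter = 7.987
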